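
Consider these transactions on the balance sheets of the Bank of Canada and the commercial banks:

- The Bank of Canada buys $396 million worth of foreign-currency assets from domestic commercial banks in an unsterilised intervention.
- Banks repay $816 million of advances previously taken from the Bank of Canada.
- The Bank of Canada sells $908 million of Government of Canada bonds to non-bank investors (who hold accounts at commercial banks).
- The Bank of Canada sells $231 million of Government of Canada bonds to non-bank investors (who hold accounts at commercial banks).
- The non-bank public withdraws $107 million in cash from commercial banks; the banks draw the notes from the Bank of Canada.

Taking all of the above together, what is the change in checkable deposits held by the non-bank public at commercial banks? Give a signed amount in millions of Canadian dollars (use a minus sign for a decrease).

FX purchase $396 million: the counterparty is a bank, so public deposits are unchanged → 0.
Discount-window repayment $816 million: the counterparty is a bank, so public deposits are unchanged → 0.
Asset sale (to non-banks) $908 million: non-bank counterparties' bank balances fall → −$908M.
Asset sale (to non-banks) $231 million: non-bank counterparties' bank balances fall → −$231M.
Currency withdrawal $107 million: non-bank counterparties' bank balances fall → −$107M.
Net: 0 + 0 − 908 − 231 − 107 = -$1246 million.

-$1246 million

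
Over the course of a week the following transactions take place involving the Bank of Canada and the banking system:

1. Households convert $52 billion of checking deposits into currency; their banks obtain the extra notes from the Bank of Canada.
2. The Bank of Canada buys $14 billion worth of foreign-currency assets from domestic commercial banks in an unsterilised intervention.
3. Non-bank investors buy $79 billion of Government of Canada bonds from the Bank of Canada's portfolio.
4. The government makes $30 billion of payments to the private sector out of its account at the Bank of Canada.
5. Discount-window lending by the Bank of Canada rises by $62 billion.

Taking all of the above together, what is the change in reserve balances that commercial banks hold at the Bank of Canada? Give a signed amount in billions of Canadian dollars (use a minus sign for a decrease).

Currency withdrawal $52 billion: banks swap reserves for currency → −$52B.
FX purchase $14 billion: the Bank of Canada pays by crediting reserve accounts → +$14B.
Asset sale (to non-banks) $79 billion: the non-bank buyers' banks settle from reserves → −$79B.
Government spending $30 billion: government payments flow into bank reserve accounts → +$30B.
Discount-window loan $62 billion: the loan is credited to the bank's reserve account → +$62B.
Net: −52 + 14 − 79 + 30 + 62 = -$25 billion.

-$25 billion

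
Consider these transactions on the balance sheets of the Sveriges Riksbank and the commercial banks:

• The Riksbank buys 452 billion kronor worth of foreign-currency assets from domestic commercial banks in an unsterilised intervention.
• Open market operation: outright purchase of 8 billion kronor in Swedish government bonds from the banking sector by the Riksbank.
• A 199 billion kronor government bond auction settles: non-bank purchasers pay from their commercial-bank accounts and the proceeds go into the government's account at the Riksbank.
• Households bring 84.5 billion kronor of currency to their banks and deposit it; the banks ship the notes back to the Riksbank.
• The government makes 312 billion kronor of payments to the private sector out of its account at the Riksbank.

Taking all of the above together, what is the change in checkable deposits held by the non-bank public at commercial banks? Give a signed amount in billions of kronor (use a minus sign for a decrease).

FX purchase 452 billion kronor: the counterparty is a bank, so public deposits are unchanged → 0.
OMO purchase (from banks) 8 billion kronor: the counterparty is a bank, so public deposits are unchanged → 0.
Government account inflow 199 billion kronor: non-bank counterparties' bank balances fall → −199B.
Currency deposit 84.5 billion kronor: non-bank counterparties' bank balances rise → +84.5B.
Government spending 312 billion kronor: non-bank counterparties' bank balances rise → +312B.
Net: 0 + 0 − 199 + 84.5 + 312 = +197.5 billion.

+197.5 billion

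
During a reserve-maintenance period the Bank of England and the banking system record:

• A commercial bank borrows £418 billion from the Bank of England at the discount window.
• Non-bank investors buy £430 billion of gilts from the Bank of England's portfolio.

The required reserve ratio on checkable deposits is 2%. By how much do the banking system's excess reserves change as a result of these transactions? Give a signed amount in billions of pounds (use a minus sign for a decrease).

-£3.4 billion

Discount-window loan £418 billion: reserves +£418B, deposits 0.
Asset sale (to non-banks) £430 billion: reserves −£430B, deposits −£430B.
Totals: Δreserves = −£12B, Δdeposits = −£430B.
Δrequired reserves = 2% × −£430B = −£8.6B.
Δexcess reserves = Δreserves − Δrequired = −£12B − (−£8.6B) = -£3.4 billion.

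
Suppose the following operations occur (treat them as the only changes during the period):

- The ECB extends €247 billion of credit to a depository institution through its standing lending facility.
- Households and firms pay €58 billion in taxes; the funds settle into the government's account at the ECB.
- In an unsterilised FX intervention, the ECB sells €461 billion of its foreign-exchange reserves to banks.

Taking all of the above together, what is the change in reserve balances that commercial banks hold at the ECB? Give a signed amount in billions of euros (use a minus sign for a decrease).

ECB balance sheet:
  Assets:      Loans to banks +€247B, Foreign assets −€461B
  Liabilities: Bank reserves −€272B, Government deposits +€58B
Commercial banking system:
  Assets:      Reserves at CB −€272B, Foreign assets +€461B
  Liabilities: Checkable deposits −€58B, Borrowings from CB +€247B
So the change in reserve balances that commercial banks hold at the ECB is -€272 billion.

-€272 billion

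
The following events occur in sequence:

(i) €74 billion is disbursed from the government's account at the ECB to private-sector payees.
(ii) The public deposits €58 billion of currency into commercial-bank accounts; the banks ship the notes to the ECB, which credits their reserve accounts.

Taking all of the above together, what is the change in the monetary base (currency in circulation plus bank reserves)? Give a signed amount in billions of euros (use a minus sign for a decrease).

+€74 billion

ECB balance sheet:
  Assets:      no change
  Liabilities: Bank reserves +€132B, Currency in circulation −€58B, Government deposits −€74B
Monetary base = currency + reserves: −€58B + (+€132B) = +€74 billion.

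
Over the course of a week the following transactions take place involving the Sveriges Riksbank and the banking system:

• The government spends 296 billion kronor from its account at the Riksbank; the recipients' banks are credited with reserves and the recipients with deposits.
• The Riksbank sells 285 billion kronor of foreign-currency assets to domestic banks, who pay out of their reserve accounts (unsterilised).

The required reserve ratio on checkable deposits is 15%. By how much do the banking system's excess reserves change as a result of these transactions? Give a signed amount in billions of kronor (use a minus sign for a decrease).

-33.4 billion

Government spending 296 billion kronor: reserves +296B, deposits +296B.
FX sale 285 billion kronor: reserves −285B, deposits 0.
Totals: Δreserves = +11B, Δdeposits = +296B.
Δrequired reserves = 15% × +296B = +44.4B.
Δexcess reserves = Δreserves − Δrequired = +11B − (+44.4B) = -33.4 billion.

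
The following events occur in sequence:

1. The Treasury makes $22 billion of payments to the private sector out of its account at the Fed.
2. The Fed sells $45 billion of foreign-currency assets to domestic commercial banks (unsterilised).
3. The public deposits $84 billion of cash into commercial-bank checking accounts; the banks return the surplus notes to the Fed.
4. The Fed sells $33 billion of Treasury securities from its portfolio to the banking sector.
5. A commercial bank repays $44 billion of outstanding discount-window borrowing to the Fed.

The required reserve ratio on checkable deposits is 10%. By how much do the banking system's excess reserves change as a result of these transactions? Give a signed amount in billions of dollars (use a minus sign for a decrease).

Government spending $22 billion: reserves +$22B, deposits +$22B.
FX sale $45 billion: reserves −$45B, deposits 0.
Currency deposit $84 billion: reserves +$84B, deposits +$84B.
OMO sale (to banks) $33 billion: reserves −$33B, deposits 0.
Discount-window repayment $44 billion: reserves −$44B, deposits 0.
Totals: Δreserves = −$16B, Δdeposits = +$106B.
Δrequired reserves = 10% × +$106B = +$10.6B.
Δexcess reserves = Δreserves − Δrequired = −$16B − (+$10.6B) = -$26.6 billion.

-$26.6 billion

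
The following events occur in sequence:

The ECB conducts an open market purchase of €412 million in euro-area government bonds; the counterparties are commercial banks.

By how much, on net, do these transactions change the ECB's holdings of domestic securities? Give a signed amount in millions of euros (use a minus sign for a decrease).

OMO purchase (from banks) €412 million: securities added to the ECB's portfolio → +€412M.

+€412 million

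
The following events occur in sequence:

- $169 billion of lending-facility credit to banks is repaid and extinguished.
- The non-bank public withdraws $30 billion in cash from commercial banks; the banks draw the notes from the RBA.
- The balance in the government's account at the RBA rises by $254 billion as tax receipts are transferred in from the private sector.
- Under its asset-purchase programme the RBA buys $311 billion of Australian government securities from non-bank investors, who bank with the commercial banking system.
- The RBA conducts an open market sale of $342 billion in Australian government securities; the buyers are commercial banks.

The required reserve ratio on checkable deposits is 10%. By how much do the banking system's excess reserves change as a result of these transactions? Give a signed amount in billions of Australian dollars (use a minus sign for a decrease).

Discount-window repayment $169 billion: reserves −$169B, deposits 0.
Currency withdrawal $30 billion: reserves −$30B, deposits −$30B.
Government account inflow $254 billion: reserves −$254B, deposits −$254B.
Asset purchase (from non-banks) $311 billion: reserves +$311B, deposits +$311B.
OMO sale (to banks) $342 billion: reserves −$342B, deposits 0.
Totals: Δreserves = −$484B, Δdeposits = +$27B.
Δrequired reserves = 10% × +$27B = +$2.7B.
Δexcess reserves = Δreserves − Δrequired = −$484B − (+$2.7B) = -$486.7 billion.

-$486.7 billion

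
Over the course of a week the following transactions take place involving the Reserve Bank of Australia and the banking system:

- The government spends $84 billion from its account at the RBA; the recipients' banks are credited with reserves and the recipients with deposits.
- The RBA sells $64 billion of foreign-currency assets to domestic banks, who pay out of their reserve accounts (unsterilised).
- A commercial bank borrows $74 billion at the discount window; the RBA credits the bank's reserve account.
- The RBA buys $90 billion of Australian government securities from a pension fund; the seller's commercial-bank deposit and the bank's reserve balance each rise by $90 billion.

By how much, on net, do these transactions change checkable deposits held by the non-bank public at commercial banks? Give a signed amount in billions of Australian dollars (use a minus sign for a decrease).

Government spending $84 billion: non-bank counterparties' bank balances rise → +$84B.
FX sale $64 billion: the counterparty is a bank, so public deposits are unchanged → 0.
Discount-window loan $74 billion: the counterparty is a bank, so public deposits are unchanged → 0.
Asset purchase (from non-banks) $90 billion: non-bank counterparties' bank balances rise → +$90B.
Net: 84 + 0 + 0 + 90 = +$174 billion.

+$174 billion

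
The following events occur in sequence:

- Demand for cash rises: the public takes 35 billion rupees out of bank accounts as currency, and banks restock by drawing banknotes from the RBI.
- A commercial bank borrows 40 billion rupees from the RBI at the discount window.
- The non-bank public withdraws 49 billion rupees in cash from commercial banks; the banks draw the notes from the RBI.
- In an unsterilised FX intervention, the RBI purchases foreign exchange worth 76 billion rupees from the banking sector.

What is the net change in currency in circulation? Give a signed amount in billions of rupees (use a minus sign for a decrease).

Currency withdrawal 35 billion rupees: notes leave the central bank → +35B.
Discount-window loan 40 billion rupees: no currency enters or leaves circulation → 0.
Currency withdrawal 49 billion rupees: notes leave the central bank → +49B.
FX purchase 76 billion rupees: no currency enters or leaves circulation → 0.
Net: 35 + 0 + 49 + 0 = +84 billion.

+84 billion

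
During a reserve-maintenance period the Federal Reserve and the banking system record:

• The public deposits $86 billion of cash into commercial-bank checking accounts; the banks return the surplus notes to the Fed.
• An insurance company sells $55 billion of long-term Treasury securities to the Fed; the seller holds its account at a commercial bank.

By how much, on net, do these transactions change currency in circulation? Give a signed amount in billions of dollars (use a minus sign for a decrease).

Currency deposit $86 billion: notes return to the central bank → −$86B.
Asset purchase (from non-banks) $55 billion: no currency enters or leaves circulation → 0.
Net: −86 + 0 = -$86 billion.

-$86 billion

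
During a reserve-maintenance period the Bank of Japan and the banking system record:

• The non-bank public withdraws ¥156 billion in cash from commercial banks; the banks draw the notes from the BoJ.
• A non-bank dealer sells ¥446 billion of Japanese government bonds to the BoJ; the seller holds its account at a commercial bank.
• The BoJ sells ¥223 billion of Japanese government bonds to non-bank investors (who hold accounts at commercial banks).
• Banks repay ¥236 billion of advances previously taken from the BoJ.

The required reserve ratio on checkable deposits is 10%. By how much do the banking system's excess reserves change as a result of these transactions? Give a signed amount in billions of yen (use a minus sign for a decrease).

Currency withdrawal ¥156 billion: reserves −¥156B, deposits −¥156B.
Asset purchase (from non-banks) ¥446 billion: reserves +¥446B, deposits +¥446B.
Asset sale (to non-banks) ¥223 billion: reserves −¥223B, deposits −¥223B.
Discount-window repayment ¥236 billion: reserves −¥236B, deposits 0.
Totals: Δreserves = −¥169B, Δdeposits = +¥67B.
Δrequired reserves = 10% × +¥67B = +¥6.7B.
Δexcess reserves = Δreserves − Δrequired = −¥169B − (+¥6.7B) = -¥175.7 billion.

-¥175.7 billion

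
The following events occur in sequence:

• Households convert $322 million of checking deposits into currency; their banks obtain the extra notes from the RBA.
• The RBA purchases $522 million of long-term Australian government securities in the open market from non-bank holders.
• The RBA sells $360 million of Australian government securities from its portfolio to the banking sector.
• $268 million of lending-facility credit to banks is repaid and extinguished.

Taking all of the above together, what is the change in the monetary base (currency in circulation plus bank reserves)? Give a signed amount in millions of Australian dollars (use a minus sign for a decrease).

-$106 million

Currency withdrawal $322 million: just a shift between currency and reserves — both are base money → 0.
Asset purchase (from non-banks) $522 million: RBA balance sheet expands → +$522M.
OMO sale (to banks) $360 million: RBA balance sheet contracts → −$360M.
Discount-window repayment $268 million: RBA balance sheet contracts → −$268M.
Net: 0 + 522 − 360 − 268 = -$106 million.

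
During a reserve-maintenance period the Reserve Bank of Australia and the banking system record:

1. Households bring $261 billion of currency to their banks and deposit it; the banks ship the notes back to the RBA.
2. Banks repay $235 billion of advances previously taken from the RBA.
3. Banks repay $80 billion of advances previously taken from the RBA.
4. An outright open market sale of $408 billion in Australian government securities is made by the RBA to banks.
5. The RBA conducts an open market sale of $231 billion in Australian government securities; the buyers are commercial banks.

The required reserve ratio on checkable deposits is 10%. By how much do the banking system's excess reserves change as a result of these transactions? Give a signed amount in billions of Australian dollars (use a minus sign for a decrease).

Currency deposit $261 billion: reserves +$261B, deposits +$261B.
Discount-window repayment $235 billion: reserves −$235B, deposits 0.
Discount-window repayment $80 billion: reserves −$80B, deposits 0.
OMO sale (to banks) $408 billion: reserves −$408B, deposits 0.
OMO sale (to banks) $231 billion: reserves −$231B, deposits 0.
Totals: Δreserves = −$693B, Δdeposits = +$261B.
Δrequired reserves = 10% × +$261B = +$26.1B.
Δexcess reserves = Δreserves − Δrequired = −$693B − (+$26.1B) = -$719.1 billion.

-$719.1 billion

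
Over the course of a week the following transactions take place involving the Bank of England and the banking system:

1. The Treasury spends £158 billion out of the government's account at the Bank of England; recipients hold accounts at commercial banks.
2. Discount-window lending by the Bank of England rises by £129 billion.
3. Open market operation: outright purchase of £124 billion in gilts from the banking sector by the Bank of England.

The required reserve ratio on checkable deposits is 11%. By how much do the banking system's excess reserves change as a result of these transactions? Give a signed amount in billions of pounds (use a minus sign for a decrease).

Government spending £158 billion: reserves +£158B, deposits +£158B.
Discount-window loan £129 billion: reserves +£129B, deposits 0.
OMO purchase (from banks) £124 billion: reserves +£124B, deposits 0.
Totals: Δreserves = +£411B, Δdeposits = +£158B.
Δrequired reserves = 11% × +£158B = +£17.38B.
Δexcess reserves = Δreserves − Δrequired = +£411B − (+£17.38B) = +£393.62 billion.

+£393.62 billion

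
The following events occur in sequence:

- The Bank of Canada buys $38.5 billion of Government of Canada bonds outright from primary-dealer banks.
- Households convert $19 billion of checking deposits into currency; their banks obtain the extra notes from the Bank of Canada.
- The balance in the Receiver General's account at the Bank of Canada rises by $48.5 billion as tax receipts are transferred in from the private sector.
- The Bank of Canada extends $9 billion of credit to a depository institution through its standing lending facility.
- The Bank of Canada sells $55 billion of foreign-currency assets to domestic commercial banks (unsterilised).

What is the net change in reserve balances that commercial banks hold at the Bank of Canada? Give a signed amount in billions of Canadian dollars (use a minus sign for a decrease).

-$75 billion

OMO purchase (from banks) $38.5 billion: the Bank of Canada pays by crediting reserve accounts → +$38.5B.
Currency withdrawal $19 billion: banks swap reserves for currency → −$19B.
Government account inflow $48.5 billion: funds move from bank reserves into the government account → −$48.5B.
Discount-window loan $9 billion: the loan is credited to the bank's reserve account → +$9B.
FX sale $55 billion: the buying banks pay out of their reserve balances → −$55B.
Net: 38.5 − 19 − 48.5 + 9 − 55 = -$75 billion.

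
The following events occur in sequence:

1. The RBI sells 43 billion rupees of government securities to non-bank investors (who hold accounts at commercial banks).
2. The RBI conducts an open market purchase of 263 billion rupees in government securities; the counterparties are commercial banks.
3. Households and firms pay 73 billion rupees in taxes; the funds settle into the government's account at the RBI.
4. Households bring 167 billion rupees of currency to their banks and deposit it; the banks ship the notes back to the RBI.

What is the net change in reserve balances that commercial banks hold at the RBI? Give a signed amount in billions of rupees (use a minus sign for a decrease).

+314 billion

Asset sale (to non-banks) 43 billion rupees: the non-bank buyers' banks settle from reserves → −43B.
OMO purchase (from banks) 263 billion rupees: the RBI pays by crediting reserve accounts → +263B.
Government account inflow 73 billion rupees: funds move from bank reserves into the government account → −73B.
Currency deposit 167 billion rupees: returned notes are swapped for reserve credit → +167B.
Net: −43 + 263 − 73 + 167 = +314 billion.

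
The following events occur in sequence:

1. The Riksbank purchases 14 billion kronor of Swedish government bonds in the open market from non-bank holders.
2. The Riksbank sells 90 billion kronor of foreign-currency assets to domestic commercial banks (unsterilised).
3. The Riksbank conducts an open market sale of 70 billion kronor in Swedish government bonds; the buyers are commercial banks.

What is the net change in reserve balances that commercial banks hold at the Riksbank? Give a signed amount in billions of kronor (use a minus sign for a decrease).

-146 billion

Riksbank balance sheet:
  Assets:      Securities −56B, Foreign assets −90B
  Liabilities: Bank reserves −146B
So the change in reserve balances that commercial banks hold at the Riksbank is -146 billion.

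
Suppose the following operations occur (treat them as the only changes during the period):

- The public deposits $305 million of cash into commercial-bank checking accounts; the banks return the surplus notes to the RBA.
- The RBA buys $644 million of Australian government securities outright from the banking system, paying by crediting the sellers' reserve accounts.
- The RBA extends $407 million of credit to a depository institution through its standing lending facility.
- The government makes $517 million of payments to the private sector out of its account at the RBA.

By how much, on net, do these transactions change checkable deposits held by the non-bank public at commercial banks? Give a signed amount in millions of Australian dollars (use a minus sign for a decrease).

Currency deposit $305 million: non-bank counterparties' bank balances rise → +$305M.
OMO purchase (from banks) $644 million: the counterparty is a bank, so public deposits are unchanged → 0.
Discount-window loan $407 million: the counterparty is a bank, so public deposits are unchanged → 0.
Government spending $517 million: non-bank counterparties' bank balances rise → +$517M.
Net: 305 + 0 + 0 + 517 = +$822 million.

+$822 million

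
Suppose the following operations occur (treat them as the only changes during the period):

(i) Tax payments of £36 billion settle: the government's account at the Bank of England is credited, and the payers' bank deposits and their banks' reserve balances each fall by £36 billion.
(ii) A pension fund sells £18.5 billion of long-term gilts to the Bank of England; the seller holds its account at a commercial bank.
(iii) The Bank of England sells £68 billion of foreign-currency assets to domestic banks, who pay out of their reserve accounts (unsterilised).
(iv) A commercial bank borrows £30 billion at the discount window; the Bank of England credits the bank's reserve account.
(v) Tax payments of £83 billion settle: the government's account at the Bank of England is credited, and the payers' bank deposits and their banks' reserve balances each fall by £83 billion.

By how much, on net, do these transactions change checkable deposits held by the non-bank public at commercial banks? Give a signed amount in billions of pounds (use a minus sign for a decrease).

Bank of England balance sheet:
  Assets:      Securities +£18.5B, Loans to banks +£30B, Foreign assets −£68B
  Liabilities: Bank reserves −£138.5B, Government deposits +£119B
Commercial banking system:
  Assets:      Reserves at CB −£138.5B, Foreign assets +£68B
  Liabilities: Checkable deposits −£100.5B, Borrowings from CB +£30B
So the change in checkable deposits held by the non-bank public at commercial banks is -£100.5 billion.

-£100.5 billion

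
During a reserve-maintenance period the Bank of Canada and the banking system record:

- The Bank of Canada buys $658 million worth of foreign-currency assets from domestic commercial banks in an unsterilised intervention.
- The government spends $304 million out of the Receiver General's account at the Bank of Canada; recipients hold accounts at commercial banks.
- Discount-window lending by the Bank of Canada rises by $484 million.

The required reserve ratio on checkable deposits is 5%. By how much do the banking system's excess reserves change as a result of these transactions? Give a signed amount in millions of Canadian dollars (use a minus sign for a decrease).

+$1430.8 million

FX purchase $658 million: reserves +$658M, deposits 0.
Government spending $304 million: reserves +$304M, deposits +$304M.
Discount-window loan $484 million: reserves +$484M, deposits 0.
Totals: Δreserves = +$1446M, Δdeposits = +$304M.
Δrequired reserves = 5% × +$304M = +$15.2M.
Δexcess reserves = Δreserves − Δrequired = +$1446M − (+$15.2M) = +$1430.8 million.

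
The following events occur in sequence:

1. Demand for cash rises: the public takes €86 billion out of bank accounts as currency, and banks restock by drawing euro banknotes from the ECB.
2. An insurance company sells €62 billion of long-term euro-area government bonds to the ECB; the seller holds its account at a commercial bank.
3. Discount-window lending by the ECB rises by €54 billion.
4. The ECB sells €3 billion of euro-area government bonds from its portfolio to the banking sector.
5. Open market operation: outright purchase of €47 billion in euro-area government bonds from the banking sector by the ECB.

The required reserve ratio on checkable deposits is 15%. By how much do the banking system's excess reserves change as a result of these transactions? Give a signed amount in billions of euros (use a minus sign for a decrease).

Currency withdrawal €86 billion: reserves −€86B, deposits −€86B.
Asset purchase (from non-banks) €62 billion: reserves +€62B, deposits +€62B.
Discount-window loan €54 billion: reserves +€54B, deposits 0.
OMO sale (to banks) €3 billion: reserves −€3B, deposits 0.
OMO purchase (from banks) €47 billion: reserves +€47B, deposits 0.
Totals: Δreserves = +€74B, Δdeposits = −€24B.
Δrequired reserves = 15% × −€24B = −€3.6B.
Δexcess reserves = Δreserves − Δrequired = +€74B − (−€3.6B) = +€77.6 billion.

+€77.6 billion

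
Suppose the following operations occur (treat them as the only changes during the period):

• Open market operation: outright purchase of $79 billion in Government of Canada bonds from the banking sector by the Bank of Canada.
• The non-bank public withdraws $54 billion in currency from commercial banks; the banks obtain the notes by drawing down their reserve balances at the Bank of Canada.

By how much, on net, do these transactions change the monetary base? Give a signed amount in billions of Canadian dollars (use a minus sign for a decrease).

+$79 billion

Bank of Canada balance sheet:
  Assets:      Securities +$79B
  Liabilities: Bank reserves +$25B, Currency in circulation +$54B
Commercial banking system:
  Assets:      Reserves at CB +$25B, Securities −$79B
  Liabilities: Checkable deposits −$54B
Monetary base = currency + reserves: +$54B + (+$25B) = +$79 billion.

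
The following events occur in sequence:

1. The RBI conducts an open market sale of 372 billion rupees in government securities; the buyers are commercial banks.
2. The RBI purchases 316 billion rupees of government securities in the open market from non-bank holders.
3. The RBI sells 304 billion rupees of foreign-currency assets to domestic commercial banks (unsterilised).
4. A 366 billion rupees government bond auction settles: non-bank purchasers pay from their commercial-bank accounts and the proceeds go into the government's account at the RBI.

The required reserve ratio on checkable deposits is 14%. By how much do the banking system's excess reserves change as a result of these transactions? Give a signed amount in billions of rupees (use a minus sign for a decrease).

-719 billion

OMO sale (to banks) 372 billion rupees: reserves −372B, deposits 0.
Asset purchase (from non-banks) 316 billion rupees: reserves +316B, deposits +316B.
FX sale 304 billion rupees: reserves −304B, deposits 0.
Government account inflow 366 billion rupees: reserves −366B, deposits −366B.
Totals: Δreserves = −726B, Δdeposits = −50B.
Δrequired reserves = 14% × −50B = −7B.
Δexcess reserves = Δreserves − Δrequired = −726B − (−7B) = -719 billion.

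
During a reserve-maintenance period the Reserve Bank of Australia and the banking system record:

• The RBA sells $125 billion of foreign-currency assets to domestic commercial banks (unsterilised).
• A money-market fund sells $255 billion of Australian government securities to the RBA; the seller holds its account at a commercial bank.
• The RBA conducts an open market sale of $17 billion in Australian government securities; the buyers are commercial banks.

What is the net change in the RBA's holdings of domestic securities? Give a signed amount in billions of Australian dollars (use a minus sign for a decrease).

+$238 billion

RBA balance sheet:
  Assets:      Securities +$238B, Foreign assets −$125B
  Liabilities: Bank reserves +$113B
Commercial banking system:
  Assets:      Reserves at CB +$113B, Securities +$17B, Foreign assets +$125B
  Liabilities: Checkable deposits +$255B
So the change in the RBA's holdings of domestic securities is +$238 billion.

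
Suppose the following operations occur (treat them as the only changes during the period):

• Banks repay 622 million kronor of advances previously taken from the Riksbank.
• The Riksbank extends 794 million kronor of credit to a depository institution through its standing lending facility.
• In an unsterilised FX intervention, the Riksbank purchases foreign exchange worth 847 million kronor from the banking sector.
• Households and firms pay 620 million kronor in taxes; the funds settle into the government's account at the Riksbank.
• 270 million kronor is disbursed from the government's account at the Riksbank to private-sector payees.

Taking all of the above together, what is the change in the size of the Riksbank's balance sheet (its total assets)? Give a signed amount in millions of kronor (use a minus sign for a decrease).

+1019 million

Riksbank balance sheet:
  Assets:      Loans to banks +172M, Foreign assets +847M
  Liabilities: Bank reserves +669M, Government deposits +350M
Commercial banking system:
  Assets:      Reserves at CB +669M, Foreign assets −847M
  Liabilities: Checkable deposits −350M, Borrowings from CB +172M
Change in total Riksbank assets = +1019 million.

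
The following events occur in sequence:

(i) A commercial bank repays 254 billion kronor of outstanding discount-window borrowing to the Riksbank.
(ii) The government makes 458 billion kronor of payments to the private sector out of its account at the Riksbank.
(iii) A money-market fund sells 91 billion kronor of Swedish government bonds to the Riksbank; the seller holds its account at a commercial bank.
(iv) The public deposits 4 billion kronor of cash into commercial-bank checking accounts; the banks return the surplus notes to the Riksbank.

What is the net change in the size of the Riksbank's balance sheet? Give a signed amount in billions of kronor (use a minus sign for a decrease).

Riksbank balance sheet:
  Assets:      Securities +91B, Loans to banks −254B
  Liabilities: Bank reserves +299B, Currency in circulation −4B, Government deposits −458B
Commercial banking system:
  Assets:      Reserves at CB +299B
  Liabilities: Checkable deposits +553B, Borrowings from CB −254B
Change in total Riksbank assets = -163 billion.

-163 billion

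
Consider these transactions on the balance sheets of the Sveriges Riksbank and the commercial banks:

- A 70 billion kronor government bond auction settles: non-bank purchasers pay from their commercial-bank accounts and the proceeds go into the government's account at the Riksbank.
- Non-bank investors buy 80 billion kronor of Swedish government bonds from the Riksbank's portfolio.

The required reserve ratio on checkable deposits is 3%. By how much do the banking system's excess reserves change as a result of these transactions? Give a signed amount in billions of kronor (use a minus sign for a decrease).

-145.5 billion

Government account inflow 70 billion kronor: reserves −70B, deposits −70B.
Asset sale (to non-banks) 80 billion kronor: reserves −80B, deposits −80B.
Totals: Δreserves = −150B, Δdeposits = −150B.
Δrequired reserves = 3% × −150B = −4.5B.
Δexcess reserves = Δreserves − Δrequired = −150B − (−4.5B) = -145.5 billion.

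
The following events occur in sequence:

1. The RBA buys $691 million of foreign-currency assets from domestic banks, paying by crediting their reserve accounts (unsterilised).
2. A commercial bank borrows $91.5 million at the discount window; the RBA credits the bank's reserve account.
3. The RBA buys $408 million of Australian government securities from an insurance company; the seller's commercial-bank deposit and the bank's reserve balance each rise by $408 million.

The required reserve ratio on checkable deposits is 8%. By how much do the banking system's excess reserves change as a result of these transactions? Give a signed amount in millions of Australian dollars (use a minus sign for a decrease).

FX purchase $691 million: reserves +$691M, deposits 0.
Discount-window loan $91.5 million: reserves +$91.5M, deposits 0.
Asset purchase (from non-banks) $408 million: reserves +$408M, deposits +$408M.
Totals: Δreserves = +$1190.5M, Δdeposits = +$408M.
Δrequired reserves = 8% × +$408M = +$32.64M.
Δexcess reserves = Δreserves − Δrequired = +$1190.5M − (+$32.64M) = +$1157.86 million.

+$1157.86 million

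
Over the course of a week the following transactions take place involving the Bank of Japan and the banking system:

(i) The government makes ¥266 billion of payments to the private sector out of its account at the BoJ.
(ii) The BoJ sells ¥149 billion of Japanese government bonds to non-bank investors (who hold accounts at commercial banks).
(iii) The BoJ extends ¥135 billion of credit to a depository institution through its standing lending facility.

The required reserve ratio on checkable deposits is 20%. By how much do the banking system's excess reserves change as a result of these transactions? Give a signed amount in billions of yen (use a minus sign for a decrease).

+¥228.6 billion

Government spending ¥266 billion: reserves +¥266B, deposits +¥266B.
Asset sale (to non-banks) ¥149 billion: reserves −¥149B, deposits −¥149B.
Discount-window loan ¥135 billion: reserves +¥135B, deposits 0.
Totals: Δreserves = +¥252B, Δdeposits = +¥117B.
Δrequired reserves = 20% × +¥117B = +¥23.4B.
Δexcess reserves = Δreserves − Δrequired = +¥252B − (+¥23.4B) = +¥228.6 billion.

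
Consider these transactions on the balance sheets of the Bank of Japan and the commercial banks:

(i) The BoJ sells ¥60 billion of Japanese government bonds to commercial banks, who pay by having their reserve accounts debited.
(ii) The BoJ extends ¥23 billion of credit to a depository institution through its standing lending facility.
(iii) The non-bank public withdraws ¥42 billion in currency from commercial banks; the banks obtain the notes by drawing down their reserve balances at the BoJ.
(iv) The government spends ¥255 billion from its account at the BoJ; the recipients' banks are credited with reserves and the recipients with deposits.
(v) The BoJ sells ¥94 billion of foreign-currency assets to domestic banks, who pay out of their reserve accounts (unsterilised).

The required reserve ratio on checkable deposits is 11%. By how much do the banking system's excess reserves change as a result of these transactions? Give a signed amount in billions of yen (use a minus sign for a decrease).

OMO sale (to banks) ¥60 billion: reserves −¥60B, deposits 0.
Discount-window loan ¥23 billion: reserves +¥23B, deposits 0.
Currency withdrawal ¥42 billion: reserves −¥42B, deposits −¥42B.
Government spending ¥255 billion: reserves +¥255B, deposits +¥255B.
FX sale ¥94 billion: reserves −¥94B, deposits 0.
Totals: Δreserves = +¥82B, Δdeposits = +¥213B.
Δrequired reserves = 11% × +¥213B = +¥23.43B.
Δexcess reserves = Δreserves − Δrequired = +¥82B − (+¥23.43B) = +¥58.57 billion.

+¥58.57 billion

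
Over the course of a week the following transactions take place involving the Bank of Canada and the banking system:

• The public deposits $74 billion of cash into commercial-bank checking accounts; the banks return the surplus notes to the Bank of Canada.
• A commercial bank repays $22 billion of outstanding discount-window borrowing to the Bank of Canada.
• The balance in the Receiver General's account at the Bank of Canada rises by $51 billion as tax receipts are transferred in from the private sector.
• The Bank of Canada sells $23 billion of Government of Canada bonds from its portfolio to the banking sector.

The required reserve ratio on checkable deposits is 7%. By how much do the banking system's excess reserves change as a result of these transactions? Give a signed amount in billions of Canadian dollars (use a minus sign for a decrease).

Currency deposit $74 billion: reserves +$74B, deposits +$74B.
Discount-window repayment $22 billion: reserves −$22B, deposits 0.
Government account inflow $51 billion: reserves −$51B, deposits −$51B.
OMO sale (to banks) $23 billion: reserves −$23B, deposits 0.
Totals: Δreserves = −$22B, Δdeposits = +$23B.
Δrequired reserves = 7% × +$23B = +$1.61B.
Δexcess reserves = Δreserves − Δrequired = −$22B − (+$1.61B) = -$23.61 billion.

-$23.61 billion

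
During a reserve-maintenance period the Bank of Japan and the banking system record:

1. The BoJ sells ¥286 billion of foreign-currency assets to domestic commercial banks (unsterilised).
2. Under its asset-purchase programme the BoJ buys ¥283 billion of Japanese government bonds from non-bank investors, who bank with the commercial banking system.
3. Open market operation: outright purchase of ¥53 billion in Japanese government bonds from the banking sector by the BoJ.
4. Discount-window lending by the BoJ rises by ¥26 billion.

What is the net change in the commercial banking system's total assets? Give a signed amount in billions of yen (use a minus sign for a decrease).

+¥309 billion

FX sale ¥286 billion: just an asset swap on bank balance sheets → 0.
Asset purchase (from non-banks) ¥283 billion: bank balance sheets expand → +¥283B.
OMO purchase (from banks) ¥53 billion: just an asset swap on bank balance sheets → 0.
Discount-window loan ¥26 billion: bank balance sheets expand → +¥26B.
Net: 0 + 283 + 0 + 26 = +¥309 billion.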